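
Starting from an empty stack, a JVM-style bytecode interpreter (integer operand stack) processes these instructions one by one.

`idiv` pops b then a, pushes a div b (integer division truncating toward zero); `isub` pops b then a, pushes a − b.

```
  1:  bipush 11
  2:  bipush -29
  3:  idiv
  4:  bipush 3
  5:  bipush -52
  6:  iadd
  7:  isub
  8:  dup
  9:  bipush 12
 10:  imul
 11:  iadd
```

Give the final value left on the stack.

637

bipush 11  : [11]
bipush -29 : [11, -29]
idiv       : [0]
bipush 3   : [0, 3]
bipush -52 : [0, 3, -52]
iadd       : [0, -49]
isub       : [49]
dup        : [49, 49]
bipush 12  : [49, 49, 12]
imul       : [49, 588]
iadd       : [637]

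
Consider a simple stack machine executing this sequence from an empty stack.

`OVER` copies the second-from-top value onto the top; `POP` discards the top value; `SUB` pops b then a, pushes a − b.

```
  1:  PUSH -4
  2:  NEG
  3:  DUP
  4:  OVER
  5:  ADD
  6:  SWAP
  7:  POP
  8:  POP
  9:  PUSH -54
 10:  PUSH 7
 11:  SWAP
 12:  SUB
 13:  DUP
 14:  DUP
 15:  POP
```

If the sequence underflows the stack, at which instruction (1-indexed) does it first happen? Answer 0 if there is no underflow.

PUSH -4  -> -4
NEG      -> 4
DUP      -> 4 4
OVER     -> 4 4 4
ADD      -> 4 8
SWAP     -> 8 4
POP      -> 8
POP      -> (empty)
PUSH -54 -> -54
PUSH 7   -> -54 7
SWAP     -> 7 -54
SUB      -> 61
DUP      -> 61 61
DUP      -> 61 61 61
POP      -> 61 61

0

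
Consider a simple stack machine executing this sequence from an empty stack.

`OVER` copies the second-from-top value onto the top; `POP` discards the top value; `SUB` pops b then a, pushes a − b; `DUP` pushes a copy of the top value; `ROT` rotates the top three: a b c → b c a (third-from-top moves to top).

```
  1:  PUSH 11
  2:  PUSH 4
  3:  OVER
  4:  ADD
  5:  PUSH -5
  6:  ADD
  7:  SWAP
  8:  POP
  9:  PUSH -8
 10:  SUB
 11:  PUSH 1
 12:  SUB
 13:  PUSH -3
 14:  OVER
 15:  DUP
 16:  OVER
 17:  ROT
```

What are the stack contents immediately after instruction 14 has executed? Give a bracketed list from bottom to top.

[17, -3, 17]

PUSH 11 : [11]
PUSH 4  : [11, 4]
OVER    : [11, 4, 11]
ADD     : [11, 15]
PUSH -5 : [11, 15, -5]
ADD     : [11, 10]
SWAP    : [10, 11]
POP     : [10]
PUSH -8 : [10, -8]
SUB     : [18]
PUSH 1  : [18, 1]
SUB     : [17]
PUSH -3 : [17, -3]
OVER    : [17, -3, 17]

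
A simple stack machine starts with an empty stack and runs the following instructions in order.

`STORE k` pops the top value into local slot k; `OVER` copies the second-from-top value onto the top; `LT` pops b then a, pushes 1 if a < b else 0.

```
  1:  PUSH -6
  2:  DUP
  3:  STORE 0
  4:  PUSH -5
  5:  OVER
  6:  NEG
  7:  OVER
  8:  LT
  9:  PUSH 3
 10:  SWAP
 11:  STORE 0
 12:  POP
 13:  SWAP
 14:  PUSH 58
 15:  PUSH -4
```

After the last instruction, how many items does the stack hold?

PUSH -6 -> [-6]
DUP     -> [-6, -6]
STORE 0 -> [-6]
PUSH -5 -> [-6, -5]
OVER    -> [-6, -5, -6]
NEG     -> [-6, -5, 6]
OVER    -> [-6, -5, 6, -5]
LT      -> [-6, -5, 0]
PUSH 3  -> [-6, -5, 0, 3]
SWAP    -> [-6, -5, 3, 0]
STORE 0 -> [-6, -5, 3]
POP     -> [-6, -5]
SWAP    -> [-5, -6]
PUSH 58 -> [-5, -6, 58]
PUSH -4 -> [-5, -6, 58, -4]

4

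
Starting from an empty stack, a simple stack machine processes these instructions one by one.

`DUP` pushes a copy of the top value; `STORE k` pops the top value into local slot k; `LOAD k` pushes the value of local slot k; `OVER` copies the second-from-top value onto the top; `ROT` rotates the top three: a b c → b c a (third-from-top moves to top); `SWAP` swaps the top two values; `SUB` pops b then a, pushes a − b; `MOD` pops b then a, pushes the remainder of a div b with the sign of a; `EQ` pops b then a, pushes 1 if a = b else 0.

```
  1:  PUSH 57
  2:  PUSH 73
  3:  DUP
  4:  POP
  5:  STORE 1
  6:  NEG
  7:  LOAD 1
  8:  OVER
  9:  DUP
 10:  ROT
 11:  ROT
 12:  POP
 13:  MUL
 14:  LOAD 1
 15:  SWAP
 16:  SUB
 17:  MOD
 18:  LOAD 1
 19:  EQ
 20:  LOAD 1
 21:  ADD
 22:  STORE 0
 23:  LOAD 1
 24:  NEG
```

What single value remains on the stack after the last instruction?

-73

PUSH 57 : 57
PUSH 73 : 57 73
DUP     : 57 73 73
POP     : 57 73
STORE 1 : 57
NEG     : -57
LOAD 1  : -57 73
OVER    : -57 73 -57
DUP     : -57 73 -57 -57
ROT     : -57 -57 -57 73
ROT     : -57 -57 73 -57
POP     : -57 -57 73
MUL     : -57 -4161
LOAD 1  : -57 -4161 73
SWAP    : -57 73 -4161
SUB     : -57 4234
MOD     : -57
LOAD 1  : -57 73
EQ      : 0
LOAD 1  : 0 73
ADD     : 73
STORE 0 : (empty)
LOAD 1  : 73
NEG     : -73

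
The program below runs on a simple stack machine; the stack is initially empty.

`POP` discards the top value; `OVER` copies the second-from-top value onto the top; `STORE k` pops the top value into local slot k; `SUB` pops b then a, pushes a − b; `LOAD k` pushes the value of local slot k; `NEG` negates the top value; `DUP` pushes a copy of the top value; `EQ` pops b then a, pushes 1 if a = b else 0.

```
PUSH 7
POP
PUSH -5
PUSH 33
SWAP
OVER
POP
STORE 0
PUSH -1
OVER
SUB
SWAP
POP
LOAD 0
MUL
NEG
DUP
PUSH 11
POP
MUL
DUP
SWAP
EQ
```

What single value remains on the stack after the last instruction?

1

PUSH 7  → [7]
POP     → []
PUSH -5 → [-5]
PUSH 33 → [-5, 33]
SWAP    → [33, -5]
OVER    → [33, -5, 33]
POP     → [33, -5]
STORE 0 → [33]
PUSH -1 → [33, -1]
OVER    → [33, -1, 33]
SUB     → [33, -34]
SWAP    → [-34, 33]
POP     → [-34]
LOAD 0  → [-34, -5]
MUL     → [170]
NEG     → [-170]
DUP     → [-170, -170]
PUSH 11 → [-170, -170, 11]
POP     → [-170, -170]
MUL     → [28900]
DUP     → [28900, 28900]
SWAP    → [28900, 28900]
EQ      → [1]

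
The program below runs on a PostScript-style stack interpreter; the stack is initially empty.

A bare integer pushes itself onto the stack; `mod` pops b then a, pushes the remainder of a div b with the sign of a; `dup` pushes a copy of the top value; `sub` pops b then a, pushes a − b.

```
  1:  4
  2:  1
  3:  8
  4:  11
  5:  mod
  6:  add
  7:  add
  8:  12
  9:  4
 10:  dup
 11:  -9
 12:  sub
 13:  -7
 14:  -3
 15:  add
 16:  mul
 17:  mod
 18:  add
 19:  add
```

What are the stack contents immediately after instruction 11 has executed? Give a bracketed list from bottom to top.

4   : [4]
1   : [4, 1]
8   : [4, 1, 8]
11  : [4, 1, 8, 11]
mod : [4, 1, 8]
add : [4, 9]
add : [13]
12  : [13, 12]
4   : [13, 12, 4]
dup : [13, 12, 4, 4]
-9  : [13, 12, 4, 4, -9]

[13, 12, 4, 4, -9]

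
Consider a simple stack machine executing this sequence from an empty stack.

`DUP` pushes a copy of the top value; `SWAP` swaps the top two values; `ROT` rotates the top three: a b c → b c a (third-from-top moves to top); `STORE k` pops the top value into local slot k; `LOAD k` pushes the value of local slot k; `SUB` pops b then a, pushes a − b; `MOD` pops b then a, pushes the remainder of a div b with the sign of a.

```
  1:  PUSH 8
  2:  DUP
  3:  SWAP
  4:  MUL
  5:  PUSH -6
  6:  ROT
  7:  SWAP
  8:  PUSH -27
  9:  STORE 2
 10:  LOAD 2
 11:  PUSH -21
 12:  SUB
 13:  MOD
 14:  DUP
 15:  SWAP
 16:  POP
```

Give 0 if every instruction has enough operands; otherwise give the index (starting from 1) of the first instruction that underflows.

PUSH 8  : 8
DUP     : 8 8
SWAP    : 8 8
MUL     : 64
PUSH -6 : 64 -6
ROT  — needs 3 operands, stack has 2 → underflow

6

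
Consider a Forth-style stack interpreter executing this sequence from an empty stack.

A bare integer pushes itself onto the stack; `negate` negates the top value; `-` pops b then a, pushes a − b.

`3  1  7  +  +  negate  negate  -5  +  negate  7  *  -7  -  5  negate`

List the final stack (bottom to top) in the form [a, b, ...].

[-35, -5]

3      -> [3]
1      -> [3, 1]
7      -> [3, 1, 7]
+      -> [3, 8]
+      -> [11]
negate -> [-11]
negate -> [11]
-5     -> [11, -5]
+      -> [6]
negate -> [-6]
7      -> [-6, 7]
*      -> [-42]
-7     -> [-42, -7]
-      -> [-35]
5      -> [-35, 5]
negate -> [-35, -5]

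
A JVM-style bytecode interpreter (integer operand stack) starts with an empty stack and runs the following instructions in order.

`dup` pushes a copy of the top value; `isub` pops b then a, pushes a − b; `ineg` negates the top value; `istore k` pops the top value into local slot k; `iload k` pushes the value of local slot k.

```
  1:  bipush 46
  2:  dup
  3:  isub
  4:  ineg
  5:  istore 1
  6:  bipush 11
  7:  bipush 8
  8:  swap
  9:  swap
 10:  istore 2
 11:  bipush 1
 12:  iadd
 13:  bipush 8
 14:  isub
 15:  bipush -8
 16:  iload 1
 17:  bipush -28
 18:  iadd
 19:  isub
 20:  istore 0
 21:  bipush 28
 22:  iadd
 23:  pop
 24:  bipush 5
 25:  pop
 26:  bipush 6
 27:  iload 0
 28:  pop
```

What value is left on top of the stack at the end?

bipush 46  -> [46]
dup        -> [46, 46]
isub       -> [0]
ineg       -> [0]
istore 1   -> []
bipush 11  -> [11]
bipush 8   -> [11, 8]
swap       -> [8, 11]
swap       -> [11, 8]
istore 2   -> [11]
bipush 1   -> [11, 1]
iadd       -> [12]
bipush 8   -> [12, 8]
isub       -> [4]
bipush -8  -> [4, -8]
iload 1    -> [4, -8, 0]
bipush -28 -> [4, -8, 0, -28]
iadd       -> [4, -8, -28]
isub       -> [4, 20]
istore 0   -> [4]
bipush 28  -> [4, 28]
iadd       -> [32]
pop        -> []
bipush 5   -> [5]
pop        -> []
bipush 6   -> [6]
iload 0    -> [6, 20]
pop        -> [6]

6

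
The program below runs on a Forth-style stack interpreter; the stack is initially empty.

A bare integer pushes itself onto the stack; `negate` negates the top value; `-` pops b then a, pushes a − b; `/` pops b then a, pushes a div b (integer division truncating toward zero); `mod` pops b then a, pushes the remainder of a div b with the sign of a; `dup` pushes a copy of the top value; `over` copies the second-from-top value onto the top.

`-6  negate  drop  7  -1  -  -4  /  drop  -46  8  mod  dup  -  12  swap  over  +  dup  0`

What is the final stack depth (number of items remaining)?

4

-6      [-6]
negate  [6]
drop    []
7       [7]
-1      [7, -1]
-       [8]
-4      [8, -4]
/       [-2]
drop    []
-46     [-46]
8       [-46, 8]
mod     [-6]
dup     [-6, -6]
-       [0]
12      [0, 12]
swap    [12, 0]
over    [12, 0, 12]
+       [12, 12]
dup     [12, 12, 12]
0       [12, 12, 12, 0]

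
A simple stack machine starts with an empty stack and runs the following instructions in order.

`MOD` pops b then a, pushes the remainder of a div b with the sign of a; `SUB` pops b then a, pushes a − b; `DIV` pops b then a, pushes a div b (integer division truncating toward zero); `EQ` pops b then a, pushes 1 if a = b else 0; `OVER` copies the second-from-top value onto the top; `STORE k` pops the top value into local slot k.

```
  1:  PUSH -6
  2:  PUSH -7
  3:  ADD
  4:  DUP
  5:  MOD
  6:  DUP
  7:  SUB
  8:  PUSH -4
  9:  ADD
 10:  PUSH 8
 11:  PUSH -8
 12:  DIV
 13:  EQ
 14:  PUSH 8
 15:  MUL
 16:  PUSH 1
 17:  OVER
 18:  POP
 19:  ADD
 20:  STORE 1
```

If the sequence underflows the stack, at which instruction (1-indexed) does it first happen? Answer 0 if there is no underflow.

0

PUSH -6 → [-6]
PUSH -7 → [-6, -7]
ADD     → [-13]
DUP     → [-13, -13]
MOD     → [0]
DUP     → [0, 0]
SUB     → [0]
PUSH -4 → [0, -4]
ADD     → [-4]
PUSH 8  → [-4, 8]
PUSH -8 → [-4, 8, -8]
DIV     → [-4, -1]
EQ      → [0]
PUSH 8  → [0, 8]
MUL     → [0]
PUSH 1  → [0, 1]
OVER    → [0, 1, 0]
POP     → [0, 1]
ADD     → [1]
STORE 1 → []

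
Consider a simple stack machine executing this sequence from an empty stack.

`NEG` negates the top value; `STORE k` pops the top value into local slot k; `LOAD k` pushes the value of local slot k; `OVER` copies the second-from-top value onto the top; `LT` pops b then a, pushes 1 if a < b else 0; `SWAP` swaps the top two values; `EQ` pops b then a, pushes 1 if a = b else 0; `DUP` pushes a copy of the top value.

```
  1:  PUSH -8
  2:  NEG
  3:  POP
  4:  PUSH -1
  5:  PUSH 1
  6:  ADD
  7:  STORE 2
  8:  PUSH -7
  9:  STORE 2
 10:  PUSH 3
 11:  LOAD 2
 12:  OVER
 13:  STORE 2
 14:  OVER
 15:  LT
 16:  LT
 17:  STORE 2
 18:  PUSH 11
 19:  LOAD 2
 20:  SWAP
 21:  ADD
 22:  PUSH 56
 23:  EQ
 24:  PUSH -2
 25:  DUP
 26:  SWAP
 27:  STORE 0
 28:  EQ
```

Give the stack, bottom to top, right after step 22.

PUSH -8 : [-8]
NEG     : [8]
POP     : []
PUSH -1 : [-1]
PUSH 1  : [-1, 1]
ADD     : [0]
STORE 2 : []
PUSH -7 : [-7]
STORE 2 : []
PUSH 3  : [3]
LOAD 2  : [3, -7]
OVER    : [3, -7, 3]
STORE 2 : [3, -7]
OVER    : [3, -7, 3]
LT      : [3, 1]
LT      : [0]
STORE 2 : []
PUSH 11 : [11]
LOAD 2  : [11, 0]
SWAP    : [0, 11]
ADD     : [11]
PUSH 56 : [11, 56]

[11, 56]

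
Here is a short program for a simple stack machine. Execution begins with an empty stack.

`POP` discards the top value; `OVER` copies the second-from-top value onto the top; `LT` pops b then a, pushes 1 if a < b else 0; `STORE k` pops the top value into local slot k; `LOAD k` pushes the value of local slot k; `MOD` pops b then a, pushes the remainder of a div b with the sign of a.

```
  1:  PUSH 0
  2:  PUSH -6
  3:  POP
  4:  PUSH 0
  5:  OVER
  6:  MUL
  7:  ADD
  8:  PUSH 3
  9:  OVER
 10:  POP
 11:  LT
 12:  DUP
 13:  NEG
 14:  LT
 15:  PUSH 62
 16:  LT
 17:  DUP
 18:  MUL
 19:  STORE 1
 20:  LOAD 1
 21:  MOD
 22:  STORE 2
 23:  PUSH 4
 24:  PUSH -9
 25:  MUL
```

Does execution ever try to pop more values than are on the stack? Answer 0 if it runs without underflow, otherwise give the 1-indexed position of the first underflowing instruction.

PUSH 0  → [0]
PUSH -6 → [0, -6]
POP     → [0]
PUSH 0  → [0, 0]
OVER    → [0, 0, 0]
MUL     → [0, 0]
ADD     → [0]
PUSH 3  → [0, 3]
OVER    → [0, 3, 0]
POP     → [0, 3]
LT      → [1]
DUP     → [1, 1]
NEG     → [1, -1]
LT      → [0]
PUSH 62 → [0, 62]
LT      → [1]
DUP     → [1, 1]
MUL     → [1]
STORE 1 → []
LOAD 1  → [1]
MOD  — needs 2 operands, stack has 1 → underflow

21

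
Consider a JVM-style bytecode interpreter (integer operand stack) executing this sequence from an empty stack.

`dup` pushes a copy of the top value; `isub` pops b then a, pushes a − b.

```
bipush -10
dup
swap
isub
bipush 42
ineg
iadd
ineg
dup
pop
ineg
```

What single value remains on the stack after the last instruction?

bipush -10 : -10
dup        : -10 -10
swap       : -10 -10
isub       : 0
bipush 42  : 0 42
ineg       : 0 -42
iadd       : -42
ineg       : 42
dup        : 42 42
pop        : 42
ineg       : -42

-42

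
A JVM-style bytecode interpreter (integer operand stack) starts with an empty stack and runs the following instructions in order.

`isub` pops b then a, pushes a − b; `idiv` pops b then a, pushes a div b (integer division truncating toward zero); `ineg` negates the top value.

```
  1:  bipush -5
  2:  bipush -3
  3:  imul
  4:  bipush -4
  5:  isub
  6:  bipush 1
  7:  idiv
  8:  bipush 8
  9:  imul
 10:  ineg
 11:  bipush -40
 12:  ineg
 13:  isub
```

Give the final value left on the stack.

bipush -5  -> [-5]
bipush -3  -> [-5, -3]
imul       -> [15]
bipush -4  -> [15, -4]
isub       -> [19]
bipush 1   -> [19, 1]
idiv       -> [19]
bipush 8   -> [19, 8]
imul       -> [152]
ineg       -> [-152]
bipush -40 -> [-152, -40]
ineg       -> [-152, 40]
isub       -> [-192]

-192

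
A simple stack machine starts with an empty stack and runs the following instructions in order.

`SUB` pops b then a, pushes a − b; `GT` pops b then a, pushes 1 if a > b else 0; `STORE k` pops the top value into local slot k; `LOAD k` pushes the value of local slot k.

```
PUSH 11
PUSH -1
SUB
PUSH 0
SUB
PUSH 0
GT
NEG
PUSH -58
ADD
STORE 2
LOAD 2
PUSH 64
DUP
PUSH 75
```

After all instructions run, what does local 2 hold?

-59

PUSH 11  -> 11
PUSH -1  -> 11 -1
SUB      -> 12
PUSH 0   -> 12 0
SUB      -> 12
PUSH 0   -> 12 0
GT       -> 1
NEG      -> -1
PUSH -58 -> -1 -58
ADD      -> -59
STORE 2  -> (empty)
LOAD 2   -> -59
PUSH 64  -> -59 64
DUP      -> -59 64 64
PUSH 75  -> -59 64 64 75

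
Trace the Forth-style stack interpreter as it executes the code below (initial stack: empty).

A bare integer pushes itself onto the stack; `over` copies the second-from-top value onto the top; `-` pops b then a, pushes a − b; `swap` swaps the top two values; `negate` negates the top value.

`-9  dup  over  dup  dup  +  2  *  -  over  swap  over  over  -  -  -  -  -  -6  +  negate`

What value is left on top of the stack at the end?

78

-9     → [-9]
dup    → [-9, -9]
over   → [-9, -9, -9]
dup    → [-9, -9, -9, -9]
dup    → [-9, -9, -9, -9, -9]
+      → [-9, -9, -9, -18]
2      → [-9, -9, -9, -18, 2]
*      → [-9, -9, -9, -36]
-      → [-9, -9, 27]
over   → [-9, -9, 27, -9]
swap   → [-9, -9, -9, 27]
over   → [-9, -9, -9, 27, -9]
over   → [-9, -9, -9, 27, -9, 27]
-      → [-9, -9, -9, 27, -36]
-      → [-9, -9, -9, 63]
-      → [-9, -9, -72]
-      → [-9, 63]
-      → [-72]
-6     → [-72, -6]
+      → [-78]
negate → [78]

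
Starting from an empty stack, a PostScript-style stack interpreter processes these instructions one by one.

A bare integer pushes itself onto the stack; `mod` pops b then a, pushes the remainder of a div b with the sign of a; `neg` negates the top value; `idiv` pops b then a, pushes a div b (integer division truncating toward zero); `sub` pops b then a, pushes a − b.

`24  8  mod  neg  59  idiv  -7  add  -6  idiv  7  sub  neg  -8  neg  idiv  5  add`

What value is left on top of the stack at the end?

5

24   -> 24
8    -> 24 8
mod  -> 0
neg  -> 0
59   -> 0 59
idiv -> 0
-7   -> 0 -7
add  -> -7
-6   -> -7 -6
idiv -> 1
7    -> 1 7
sub  -> -6
neg  -> 6
-8   -> 6 -8
neg  -> 6 8
idiv -> 0
5    -> 0 5
add  -> 5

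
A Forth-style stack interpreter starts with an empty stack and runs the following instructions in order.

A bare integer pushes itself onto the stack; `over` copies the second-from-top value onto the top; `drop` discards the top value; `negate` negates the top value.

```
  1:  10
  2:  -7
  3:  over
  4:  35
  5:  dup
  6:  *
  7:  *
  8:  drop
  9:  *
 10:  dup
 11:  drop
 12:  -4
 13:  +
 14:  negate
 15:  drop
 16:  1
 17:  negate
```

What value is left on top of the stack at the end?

10     → 10
-7     → 10 -7
over   → 10 -7 10
35     → 10 -7 10 35
dup    → 10 -7 10 35 35
*      → 10 -7 10 1225
*      → 10 -7 12250
drop   → 10 -7
*      → -70
dup    → -70 -70
drop   → -70
-4     → -70 -4
+      → -74
negate → 74
drop   → (empty)
1      → 1
negate → -1

-1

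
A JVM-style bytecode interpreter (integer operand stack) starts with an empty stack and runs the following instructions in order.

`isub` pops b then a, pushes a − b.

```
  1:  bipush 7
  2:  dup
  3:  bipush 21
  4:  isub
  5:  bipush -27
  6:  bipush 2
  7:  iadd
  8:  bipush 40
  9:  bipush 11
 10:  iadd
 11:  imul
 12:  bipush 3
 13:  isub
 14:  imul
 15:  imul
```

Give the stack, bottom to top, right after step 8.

[7, -14, -25, 40]

bipush 7   : 7
dup        : 7 7
bipush 21  : 7 7 21
isub       : 7 -14
bipush -27 : 7 -14 -27
bipush 2   : 7 -14 -27 2
iadd       : 7 -14 -25
bipush 40  : 7 -14 -25 40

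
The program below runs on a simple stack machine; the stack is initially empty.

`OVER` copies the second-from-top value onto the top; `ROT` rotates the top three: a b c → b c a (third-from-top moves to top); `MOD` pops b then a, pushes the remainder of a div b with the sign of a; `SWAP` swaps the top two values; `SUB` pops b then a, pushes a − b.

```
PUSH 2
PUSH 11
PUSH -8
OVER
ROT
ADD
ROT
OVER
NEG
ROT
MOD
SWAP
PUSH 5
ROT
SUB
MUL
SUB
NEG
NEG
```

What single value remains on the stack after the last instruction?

PUSH 2   2
PUSH 11  2 11
PUSH -8  2 11 -8
OVER     2 11 -8 11
ROT      2 -8 11 11
ADD      2 -8 22
ROT      -8 22 2
OVER     -8 22 2 22
NEG      -8 22 2 -22
ROT      -8 2 -22 22
MOD      -8 2 0
SWAP     -8 0 2
PUSH 5   -8 0 2 5
ROT      -8 2 5 0
SUB      -8 2 5
MUL      -8 10
SUB      -18
NEG      18
NEG      -18

-18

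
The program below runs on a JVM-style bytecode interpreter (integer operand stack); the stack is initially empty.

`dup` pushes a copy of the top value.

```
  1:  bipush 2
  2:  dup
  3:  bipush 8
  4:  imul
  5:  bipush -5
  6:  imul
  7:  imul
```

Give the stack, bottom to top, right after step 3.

[2, 2, 8]

bipush 2  2
dup       2 2
bipush 8  2 2 8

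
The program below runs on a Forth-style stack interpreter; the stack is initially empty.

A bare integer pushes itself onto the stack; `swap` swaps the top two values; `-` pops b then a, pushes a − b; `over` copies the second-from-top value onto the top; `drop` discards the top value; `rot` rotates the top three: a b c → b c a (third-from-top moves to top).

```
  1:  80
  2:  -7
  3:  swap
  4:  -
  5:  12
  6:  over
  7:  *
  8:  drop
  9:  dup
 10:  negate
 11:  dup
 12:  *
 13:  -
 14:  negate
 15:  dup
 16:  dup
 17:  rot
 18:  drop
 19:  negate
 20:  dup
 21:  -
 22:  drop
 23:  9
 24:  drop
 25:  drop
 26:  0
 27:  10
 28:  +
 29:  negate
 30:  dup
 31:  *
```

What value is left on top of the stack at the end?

100

80     : 80
-7     : 80 -7
swap   : -7 80
-      : -87
12     : -87 12
over   : -87 12 -87
*      : -87 -1044
drop   : -87
dup    : -87 -87
negate : -87 87
dup    : -87 87 87
*      : -87 7569
-      : -7656
negate : 7656
dup    : 7656 7656
dup    : 7656 7656 7656
rot    : 7656 7656 7656
drop   : 7656 7656
negate : 7656 -7656
dup    : 7656 -7656 -7656
-      : 7656 0
drop   : 7656
9      : 7656 9
drop   : 7656
drop   : (empty)
0      : 0
10     : 0 10
+      : 10
negate : -10
dup    : -10 -10
*      : 100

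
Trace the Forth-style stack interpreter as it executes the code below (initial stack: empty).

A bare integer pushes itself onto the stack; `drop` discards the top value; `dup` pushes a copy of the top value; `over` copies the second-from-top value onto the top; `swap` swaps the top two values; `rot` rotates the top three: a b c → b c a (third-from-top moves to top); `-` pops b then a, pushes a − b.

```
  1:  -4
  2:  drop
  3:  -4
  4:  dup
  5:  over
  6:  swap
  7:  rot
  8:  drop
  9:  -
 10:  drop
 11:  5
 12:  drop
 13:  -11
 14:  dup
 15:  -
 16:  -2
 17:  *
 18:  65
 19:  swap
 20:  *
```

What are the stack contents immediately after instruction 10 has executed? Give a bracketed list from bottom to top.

[]

-4   -> [-4]
drop -> []
-4   -> [-4]
dup  -> [-4, -4]
over -> [-4, -4, -4]
swap -> [-4, -4, -4]
rot  -> [-4, -4, -4]
drop -> [-4, -4]
-    -> [0]
drop -> []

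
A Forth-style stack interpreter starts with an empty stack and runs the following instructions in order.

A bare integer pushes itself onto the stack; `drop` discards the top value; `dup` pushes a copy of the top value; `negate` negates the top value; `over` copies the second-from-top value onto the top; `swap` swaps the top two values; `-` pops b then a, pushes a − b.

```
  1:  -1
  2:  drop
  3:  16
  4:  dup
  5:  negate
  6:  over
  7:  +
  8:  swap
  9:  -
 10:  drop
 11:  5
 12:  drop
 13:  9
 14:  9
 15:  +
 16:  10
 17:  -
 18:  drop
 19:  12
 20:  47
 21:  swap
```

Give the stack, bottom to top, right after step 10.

[]

-1      -1
drop    (empty)
16      16
dup     16 16
negate  16 -16
over    16 -16 16
+       16 0
swap    0 16
-       -16
drop    (empty)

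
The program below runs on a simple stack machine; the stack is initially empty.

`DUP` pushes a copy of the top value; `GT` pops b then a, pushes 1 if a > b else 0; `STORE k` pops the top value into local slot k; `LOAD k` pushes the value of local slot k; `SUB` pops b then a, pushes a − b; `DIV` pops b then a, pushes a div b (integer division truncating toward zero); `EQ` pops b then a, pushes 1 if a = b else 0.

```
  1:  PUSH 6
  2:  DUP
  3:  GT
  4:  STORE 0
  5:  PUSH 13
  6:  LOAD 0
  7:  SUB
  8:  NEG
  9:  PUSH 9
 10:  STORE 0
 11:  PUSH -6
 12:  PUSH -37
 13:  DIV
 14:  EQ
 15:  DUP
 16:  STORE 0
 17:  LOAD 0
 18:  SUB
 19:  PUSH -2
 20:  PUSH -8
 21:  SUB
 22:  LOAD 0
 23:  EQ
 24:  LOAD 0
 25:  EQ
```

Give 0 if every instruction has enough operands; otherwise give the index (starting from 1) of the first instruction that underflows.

PUSH 6   : 6
DUP      : 6 6
GT       : 0
STORE 0  : (empty)
PUSH 13  : 13
LOAD 0   : 13 0
SUB      : 13
NEG      : -13
PUSH 9   : -13 9
STORE 0  : -13
PUSH -6  : -13 -6
PUSH -37 : -13 -6 -37
DIV      : -13 0
EQ       : 0
DUP      : 0 0
STORE 0  : 0
LOAD 0   : 0 0
SUB      : 0
PUSH -2  : 0 -2
PUSH -8  : 0 -2 -8
SUB      : 0 6
LOAD 0   : 0 6 0
EQ       : 0 0
LOAD 0   : 0 0 0
EQ       : 0 1

0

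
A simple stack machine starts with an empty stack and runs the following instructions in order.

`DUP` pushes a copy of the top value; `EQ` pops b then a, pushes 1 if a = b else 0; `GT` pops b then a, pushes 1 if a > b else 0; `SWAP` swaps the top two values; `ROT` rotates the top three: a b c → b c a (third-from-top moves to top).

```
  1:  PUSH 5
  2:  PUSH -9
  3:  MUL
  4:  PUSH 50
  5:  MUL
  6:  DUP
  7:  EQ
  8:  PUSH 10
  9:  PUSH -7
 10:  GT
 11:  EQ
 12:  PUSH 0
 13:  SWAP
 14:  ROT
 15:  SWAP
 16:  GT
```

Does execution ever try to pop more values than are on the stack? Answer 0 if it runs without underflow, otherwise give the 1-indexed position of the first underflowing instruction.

14

PUSH 5   [5]
PUSH -9  [5, -9]
MUL      [-45]
PUSH 50  [-45, 50]
MUL      [-2250]
DUP      [-2250, -2250]
EQ       [1]
PUSH 10  [1, 10]
PUSH -7  [1, 10, -7]
GT       [1, 1]
EQ       [1]
PUSH 0   [1, 0]
SWAP     [0, 1]
ROT  — needs 3 operands, stack has 2 → underflow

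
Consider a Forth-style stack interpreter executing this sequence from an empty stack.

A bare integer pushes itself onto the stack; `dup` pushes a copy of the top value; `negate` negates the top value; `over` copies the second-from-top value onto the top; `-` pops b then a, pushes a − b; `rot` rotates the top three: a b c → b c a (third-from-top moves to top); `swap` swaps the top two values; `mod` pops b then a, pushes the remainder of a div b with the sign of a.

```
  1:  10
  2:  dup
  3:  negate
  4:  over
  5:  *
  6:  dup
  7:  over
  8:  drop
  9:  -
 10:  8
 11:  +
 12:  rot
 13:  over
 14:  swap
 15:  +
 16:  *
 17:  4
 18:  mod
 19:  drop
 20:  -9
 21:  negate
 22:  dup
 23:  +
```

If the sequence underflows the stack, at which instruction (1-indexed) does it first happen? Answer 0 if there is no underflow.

10     : [10]
dup    : [10, 10]
negate : [10, -10]
over   : [10, -10, 10]
*      : [10, -100]
dup    : [10, -100, -100]
over   : [10, -100, -100, -100]
drop   : [10, -100, -100]
-      : [10, 0]
8      : [10, 0, 8]
+      : [10, 8]
rot  — needs 3 operands, stack has 2 → underflow

12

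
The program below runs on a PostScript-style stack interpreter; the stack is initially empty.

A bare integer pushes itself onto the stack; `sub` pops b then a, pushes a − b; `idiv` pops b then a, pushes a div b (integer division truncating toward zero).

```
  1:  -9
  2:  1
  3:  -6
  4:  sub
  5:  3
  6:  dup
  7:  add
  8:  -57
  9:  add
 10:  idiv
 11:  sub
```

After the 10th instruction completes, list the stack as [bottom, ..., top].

-9   : [-9]
1    : [-9, 1]
-6   : [-9, 1, -6]
sub  : [-9, 7]
3    : [-9, 7, 3]
dup  : [-9, 7, 3, 3]
add  : [-9, 7, 6]
-57  : [-9, 7, 6, -57]
add  : [-9, 7, -51]
idiv : [-9, 0]

[-9, 0]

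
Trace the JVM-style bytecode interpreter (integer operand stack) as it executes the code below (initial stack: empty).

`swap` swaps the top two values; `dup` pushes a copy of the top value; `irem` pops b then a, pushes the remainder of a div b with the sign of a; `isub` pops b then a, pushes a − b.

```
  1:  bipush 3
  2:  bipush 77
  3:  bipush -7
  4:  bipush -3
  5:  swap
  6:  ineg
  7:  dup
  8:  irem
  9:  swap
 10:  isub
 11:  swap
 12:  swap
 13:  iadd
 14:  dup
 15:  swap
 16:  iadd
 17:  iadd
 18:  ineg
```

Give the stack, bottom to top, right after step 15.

[3, 80, 80]

bipush 3  : [3]
bipush 77 : [3, 77]
bipush -7 : [3, 77, -7]
bipush -3 : [3, 77, -7, -3]
swap      : [3, 77, -3, -7]
ineg      : [3, 77, -3, 7]
dup       : [3, 77, -3, 7, 7]
irem      : [3, 77, -3, 0]
swap      : [3, 77, 0, -3]
isub      : [3, 77, 3]
swap      : [3, 3, 77]
swap      : [3, 77, 3]
iadd      : [3, 80]
dup       : [3, 80, 80]
swap      : [3, 80, 80]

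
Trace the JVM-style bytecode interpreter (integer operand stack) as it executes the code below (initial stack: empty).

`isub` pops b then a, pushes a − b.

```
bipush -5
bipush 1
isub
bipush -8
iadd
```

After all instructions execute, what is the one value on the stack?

-14

bipush -5  [-5]
bipush 1   [-5, 1]
isub       [-6]
bipush -8  [-6, -8]
iadd       [-14]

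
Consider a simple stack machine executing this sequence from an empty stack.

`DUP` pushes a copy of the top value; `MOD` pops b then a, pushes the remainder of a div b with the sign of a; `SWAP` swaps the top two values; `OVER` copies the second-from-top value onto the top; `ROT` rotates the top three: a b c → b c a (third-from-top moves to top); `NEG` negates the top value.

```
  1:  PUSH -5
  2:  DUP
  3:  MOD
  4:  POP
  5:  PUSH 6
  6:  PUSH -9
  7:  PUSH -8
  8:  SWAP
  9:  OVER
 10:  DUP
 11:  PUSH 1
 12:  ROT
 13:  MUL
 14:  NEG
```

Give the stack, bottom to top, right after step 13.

PUSH -5 -> -5
DUP     -> -5 -5
MOD     -> 0
POP     -> (empty)
PUSH 6  -> 6
PUSH -9 -> 6 -9
PUSH -8 -> 6 -9 -8
SWAP    -> 6 -8 -9
OVER    -> 6 -8 -9 -8
DUP     -> 6 -8 -9 -8 -8
PUSH 1  -> 6 -8 -9 -8 -8 1
ROT     -> 6 -8 -9 -8 1 -8
MUL     -> 6 -8 -9 -8 -8

[6, -8, -9, -8, -8]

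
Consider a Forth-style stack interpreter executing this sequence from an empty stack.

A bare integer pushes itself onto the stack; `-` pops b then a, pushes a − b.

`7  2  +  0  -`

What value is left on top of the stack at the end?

7 : [7]
2 : [7, 2]
+ : [9]
0 : [9, 0]
- : [9]

9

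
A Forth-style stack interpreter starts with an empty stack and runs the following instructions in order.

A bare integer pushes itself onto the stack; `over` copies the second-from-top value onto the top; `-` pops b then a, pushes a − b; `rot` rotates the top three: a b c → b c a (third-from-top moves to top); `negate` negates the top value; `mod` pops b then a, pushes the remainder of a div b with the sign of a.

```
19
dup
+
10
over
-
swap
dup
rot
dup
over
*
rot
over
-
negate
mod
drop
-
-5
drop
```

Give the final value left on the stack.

19      [19]
dup     [19, 19]
+       [38]
10      [38, 10]
over    [38, 10, 38]
-       [38, -28]
swap    [-28, 38]
dup     [-28, 38, 38]
rot     [38, 38, -28]
dup     [38, 38, -28, -28]
over    [38, 38, -28, -28, -28]
*       [38, 38, -28, 784]
rot     [38, -28, 784, 38]
over    [38, -28, 784, 38, 784]
-       [38, -28, 784, -746]
negate  [38, -28, 784, 746]
mod     [38, -28, 38]
drop    [38, -28]
-       [66]
-5      [66, -5]
drop    [66]

66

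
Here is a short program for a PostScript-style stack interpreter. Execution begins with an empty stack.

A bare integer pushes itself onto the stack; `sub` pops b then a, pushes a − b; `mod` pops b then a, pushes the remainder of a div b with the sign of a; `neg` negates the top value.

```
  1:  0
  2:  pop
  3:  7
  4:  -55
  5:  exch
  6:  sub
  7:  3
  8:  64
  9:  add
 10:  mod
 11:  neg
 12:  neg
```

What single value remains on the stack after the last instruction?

-62

0    -> 0
pop  -> (empty)
7    -> 7
-55  -> 7 -55
exch -> -55 7
sub  -> -62
3    -> -62 3
64   -> -62 3 64
add  -> -62 67
mod  -> -62
neg  -> 62
neg  -> -62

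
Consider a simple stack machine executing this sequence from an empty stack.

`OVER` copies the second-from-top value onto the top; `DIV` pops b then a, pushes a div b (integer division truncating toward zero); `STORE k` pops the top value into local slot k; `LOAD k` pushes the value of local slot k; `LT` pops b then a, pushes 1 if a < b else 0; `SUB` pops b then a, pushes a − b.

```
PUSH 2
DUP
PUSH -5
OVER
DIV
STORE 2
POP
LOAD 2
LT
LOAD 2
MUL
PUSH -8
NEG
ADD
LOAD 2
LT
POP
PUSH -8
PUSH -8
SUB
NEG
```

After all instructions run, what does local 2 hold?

-2

PUSH 2   2
DUP      2 2
PUSH -5  2 2 -5
OVER     2 2 -5 2
DIV      2 2 -2
STORE 2  2 2
POP      2
LOAD 2   2 -2
LT       0
LOAD 2   0 -2
MUL      0
PUSH -8  0 -8
NEG      0 8
ADD      8
LOAD 2   8 -2
LT       0
POP      (empty)
PUSH -8  -8
PUSH -8  -8 -8
SUB      0
NEG      0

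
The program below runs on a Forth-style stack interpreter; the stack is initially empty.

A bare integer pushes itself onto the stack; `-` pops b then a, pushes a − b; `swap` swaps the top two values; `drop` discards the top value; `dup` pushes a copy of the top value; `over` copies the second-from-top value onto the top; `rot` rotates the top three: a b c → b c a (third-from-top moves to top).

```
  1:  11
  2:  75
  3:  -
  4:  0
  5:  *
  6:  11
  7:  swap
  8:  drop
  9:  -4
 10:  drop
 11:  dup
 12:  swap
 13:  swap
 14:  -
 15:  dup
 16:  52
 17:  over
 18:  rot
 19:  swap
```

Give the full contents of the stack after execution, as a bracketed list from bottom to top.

11   -> [11]
75   -> [11, 75]
-    -> [-64]
0    -> [-64, 0]
*    -> [0]
11   -> [0, 11]
swap -> [11, 0]
drop -> [11]
-4   -> [11, -4]
drop -> [11]
dup  -> [11, 11]
swap -> [11, 11]
swap -> [11, 11]
-    -> [0]
dup  -> [0, 0]
52   -> [0, 0, 52]
over -> [0, 0, 52, 0]
rot  -> [0, 52, 0, 0]
swap -> [0, 52, 0, 0]

[0, 52, 0, 0]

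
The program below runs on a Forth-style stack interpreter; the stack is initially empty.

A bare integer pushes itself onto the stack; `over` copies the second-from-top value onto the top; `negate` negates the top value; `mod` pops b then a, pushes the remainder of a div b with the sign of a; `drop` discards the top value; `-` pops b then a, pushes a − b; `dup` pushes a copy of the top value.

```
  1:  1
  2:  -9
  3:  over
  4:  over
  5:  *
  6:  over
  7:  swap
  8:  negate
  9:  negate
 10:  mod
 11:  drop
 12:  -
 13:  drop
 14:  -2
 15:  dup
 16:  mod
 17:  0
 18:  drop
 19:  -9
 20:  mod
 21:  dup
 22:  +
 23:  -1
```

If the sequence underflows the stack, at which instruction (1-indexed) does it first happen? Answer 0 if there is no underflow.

1      → [1]
-9     → [1, -9]
over   → [1, -9, 1]
over   → [1, -9, 1, -9]
*      → [1, -9, -9]
over   → [1, -9, -9, -9]
swap   → [1, -9, -9, -9]
negate → [1, -9, -9, 9]
negate → [1, -9, -9, -9]
mod    → [1, -9, 0]
drop   → [1, -9]
-      → [10]
drop   → []
-2     → [-2]
dup    → [-2, -2]
mod    → [0]
0      → [0, 0]
drop   → [0]
-9     → [0, -9]
mod    → [0]
dup    → [0, 0]
+      → [0]
-1     → [0, -1]

0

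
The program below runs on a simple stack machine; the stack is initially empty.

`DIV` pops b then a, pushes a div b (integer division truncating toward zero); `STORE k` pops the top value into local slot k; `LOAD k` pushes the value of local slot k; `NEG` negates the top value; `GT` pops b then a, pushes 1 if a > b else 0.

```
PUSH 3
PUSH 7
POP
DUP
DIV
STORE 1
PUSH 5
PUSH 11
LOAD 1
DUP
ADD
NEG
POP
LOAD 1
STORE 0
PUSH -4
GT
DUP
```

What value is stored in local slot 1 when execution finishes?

1

PUSH 3   [3]
PUSH 7   [3, 7]
POP      [3]
DUP      [3, 3]
DIV      [1]
STORE 1  []
PUSH 5   [5]
PUSH 11  [5, 11]
LOAD 1   [5, 11, 1]
DUP      [5, 11, 1, 1]
ADD      [5, 11, 2]
NEG      [5, 11, -2]
POP      [5, 11]
LOAD 1   [5, 11, 1]
STORE 0  [5, 11]
PUSH -4  [5, 11, -4]
GT       [5, 1]
DUP      [5, 1, 1]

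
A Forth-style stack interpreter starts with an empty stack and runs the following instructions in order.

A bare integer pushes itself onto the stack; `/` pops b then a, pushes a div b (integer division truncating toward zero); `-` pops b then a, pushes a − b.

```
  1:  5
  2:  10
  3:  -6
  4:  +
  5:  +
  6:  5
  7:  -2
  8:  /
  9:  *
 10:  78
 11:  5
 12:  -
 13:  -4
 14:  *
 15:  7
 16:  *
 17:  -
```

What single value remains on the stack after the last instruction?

2026

5  : [5]
10 : [5, 10]
-6 : [5, 10, -6]
+  : [5, 4]
+  : [9]
5  : [9, 5]
-2 : [9, 5, -2]
/  : [9, -2]
*  : [-18]
78 : [-18, 78]
5  : [-18, 78, 5]
-  : [-18, 73]
-4 : [-18, 73, -4]
*  : [-18, -292]
7  : [-18, -292, 7]
*  : [-18, -2044]
-  : [2026]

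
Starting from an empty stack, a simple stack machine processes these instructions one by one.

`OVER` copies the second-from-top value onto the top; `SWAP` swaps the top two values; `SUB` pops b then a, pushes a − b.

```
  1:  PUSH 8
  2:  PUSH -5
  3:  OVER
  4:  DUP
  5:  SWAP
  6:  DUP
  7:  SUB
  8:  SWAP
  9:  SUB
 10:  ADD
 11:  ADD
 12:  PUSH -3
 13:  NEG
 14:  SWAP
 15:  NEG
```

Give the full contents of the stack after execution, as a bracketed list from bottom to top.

[3, 5]

PUSH 8  : [8]
PUSH -5 : [8, -5]
OVER    : [8, -5, 8]
DUP     : [8, -5, 8, 8]
SWAP    : [8, -5, 8, 8]
DUP     : [8, -5, 8, 8, 8]
SUB     : [8, -5, 8, 0]
SWAP    : [8, -5, 0, 8]
SUB     : [8, -5, -8]
ADD     : [8, -13]
ADD     : [-5]
PUSH -3 : [-5, -3]
NEG     : [-5, 3]
SWAP    : [3, -5]
NEG     : [3, 5]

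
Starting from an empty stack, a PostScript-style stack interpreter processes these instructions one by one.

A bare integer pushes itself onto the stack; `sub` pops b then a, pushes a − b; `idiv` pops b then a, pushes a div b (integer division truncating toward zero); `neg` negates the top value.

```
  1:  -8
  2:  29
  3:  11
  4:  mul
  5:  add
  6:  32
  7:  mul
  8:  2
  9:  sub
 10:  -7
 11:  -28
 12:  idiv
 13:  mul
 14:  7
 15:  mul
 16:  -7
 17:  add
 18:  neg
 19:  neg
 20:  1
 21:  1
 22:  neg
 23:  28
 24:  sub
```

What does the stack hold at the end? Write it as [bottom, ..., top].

[-7, 1, -29]

-8   -> [-8]
29   -> [-8, 29]
11   -> [-8, 29, 11]
mul  -> [-8, 319]
add  -> [311]
32   -> [311, 32]
mul  -> [9952]
2    -> [9952, 2]
sub  -> [9950]
-7   -> [9950, -7]
-28  -> [9950, -7, -28]
idiv -> [9950, 0]
mul  -> [0]
7    -> [0, 7]
mul  -> [0]
-7   -> [0, -7]
add  -> [-7]
neg  -> [7]
neg  -> [-7]
1    -> [-7, 1]
1    -> [-7, 1, 1]
neg  -> [-7, 1, -1]
28   -> [-7, 1, -1, 28]
sub  -> [-7, 1, -29]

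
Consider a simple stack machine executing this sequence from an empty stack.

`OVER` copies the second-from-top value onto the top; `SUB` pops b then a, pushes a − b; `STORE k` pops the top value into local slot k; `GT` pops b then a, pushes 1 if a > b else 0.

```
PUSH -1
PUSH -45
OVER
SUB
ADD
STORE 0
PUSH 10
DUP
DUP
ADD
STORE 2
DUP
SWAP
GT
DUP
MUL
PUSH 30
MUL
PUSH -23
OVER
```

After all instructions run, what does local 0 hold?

PUSH -1  -> [-1]
PUSH -45 -> [-1, -45]
OVER     -> [-1, -45, -1]
SUB      -> [-1, -44]
ADD      -> [-45]
STORE 0  -> []
PUSH 10  -> [10]
DUP      -> [10, 10]
DUP      -> [10, 10, 10]
ADD      -> [10, 20]
STORE 2  -> [10]
DUP      -> [10, 10]
SWAP     -> [10, 10]
GT       -> [0]
DUP      -> [0, 0]
MUL      -> [0]
PUSH 30  -> [0, 30]
MUL      -> [0]
PUSH -23 -> [0, -23]
OVER     -> [0, -23, 0]

-45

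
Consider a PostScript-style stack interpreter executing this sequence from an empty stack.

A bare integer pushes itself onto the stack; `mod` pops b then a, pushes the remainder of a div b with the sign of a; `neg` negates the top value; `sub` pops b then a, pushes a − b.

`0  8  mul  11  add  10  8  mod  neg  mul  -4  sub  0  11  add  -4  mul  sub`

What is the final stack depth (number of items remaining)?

1

0   -> 0
8   -> 0 8
mul -> 0
11  -> 0 11
add -> 11
10  -> 11 10
8   -> 11 10 8
mod -> 11 2
neg -> 11 -2
mul -> -22
-4  -> -22 -4
sub -> -18
0   -> -18 0
11  -> -18 0 11
add -> -18 11
-4  -> -18 11 -4
mul -> -18 -44
sub -> 26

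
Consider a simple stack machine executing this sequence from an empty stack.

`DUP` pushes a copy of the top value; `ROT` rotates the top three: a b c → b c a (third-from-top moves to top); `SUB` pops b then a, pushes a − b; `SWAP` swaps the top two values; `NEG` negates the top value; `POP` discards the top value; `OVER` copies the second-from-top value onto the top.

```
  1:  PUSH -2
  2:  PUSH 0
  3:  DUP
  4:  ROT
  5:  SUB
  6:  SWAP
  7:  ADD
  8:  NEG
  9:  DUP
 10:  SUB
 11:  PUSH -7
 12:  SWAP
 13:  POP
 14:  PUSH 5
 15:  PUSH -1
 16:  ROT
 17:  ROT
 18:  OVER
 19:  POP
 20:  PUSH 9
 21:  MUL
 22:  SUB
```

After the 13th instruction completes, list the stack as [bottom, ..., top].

[-7]

PUSH -2 -> [-2]
PUSH 0  -> [-2, 0]
DUP     -> [-2, 0, 0]
ROT     -> [0, 0, -2]
SUB     -> [0, 2]
SWAP    -> [2, 0]
ADD     -> [2]
NEG     -> [-2]
DUP     -> [-2, -2]
SUB     -> [0]
PUSH -7 -> [0, -7]
SWAP    -> [-7, 0]
POP     -> [-7]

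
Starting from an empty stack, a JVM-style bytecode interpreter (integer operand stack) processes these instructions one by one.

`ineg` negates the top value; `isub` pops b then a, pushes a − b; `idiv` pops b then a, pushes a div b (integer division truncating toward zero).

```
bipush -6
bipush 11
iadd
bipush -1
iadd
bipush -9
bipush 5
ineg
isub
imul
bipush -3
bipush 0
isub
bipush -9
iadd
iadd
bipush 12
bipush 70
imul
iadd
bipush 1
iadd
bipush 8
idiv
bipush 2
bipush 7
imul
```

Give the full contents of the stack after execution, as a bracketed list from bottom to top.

bipush -6 → -6
bipush 11 → -6 11
iadd      → 5
bipush -1 → 5 -1
iadd      → 4
bipush -9 → 4 -9
bipush 5  → 4 -9 5
ineg      → 4 -9 -5
isub      → 4 -4
imul      → -16
bipush -3 → -16 -3
bipush 0  → -16 -3 0
isub      → -16 -3
bipush -9 → -16 -3 -9
iadd      → -16 -12
iadd      → -28
bipush 12 → -28 12
bipush 70 → -28 12 70
imul      → -28 840
iadd      → 812
bipush 1  → 812 1
iadd      → 813
bipush 8  → 813 8
idiv      → 101
bipush 2  → 101 2
bipush 7  → 101 2 7
imul      → 101 14

[101, 14]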